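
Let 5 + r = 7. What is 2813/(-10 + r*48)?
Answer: 2813/86 ≈ 32.709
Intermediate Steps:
r = 2 (r = -5 + 7 = 2)
2813/(-10 + r*48) = 2813/(-10 + 2*48) = 2813/(-10 + 96) = 2813/86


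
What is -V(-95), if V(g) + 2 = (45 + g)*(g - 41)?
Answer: -6798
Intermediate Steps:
V(g) = -2 + (-41 + g)*(45 + g) (V(g) = -2 + (45 + g)*(g - 41) = -2 + (45 + g)*(-41 + g) = -2 + (-41 + g)*(45 + g))
-V(-95) = -(-1847 + (-95)² + 4*(-95)) = -(-1847 + 9025 - 380) = -1*6798 = -6798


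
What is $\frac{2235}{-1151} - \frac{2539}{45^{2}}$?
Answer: $- \frac{7448264}{2330775} \approx -3.1956$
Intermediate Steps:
$\frac{2235}{-1151} - \frac{2539}{45^{2}} = 2235 \left(- \frac{1}{1151}\right) - \frac{2539}{2025} = - \frac{2235}{1151} - \frac{2539}{2025} = - \frac{7448264}{2330775}$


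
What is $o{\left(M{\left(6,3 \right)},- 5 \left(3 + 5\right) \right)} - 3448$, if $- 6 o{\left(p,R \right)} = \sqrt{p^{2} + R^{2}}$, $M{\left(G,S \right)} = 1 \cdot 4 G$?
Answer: $-3448 - \frac{4 \sqrt{34}}{3} \approx -3455.8$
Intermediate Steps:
$M{\left(G,S \right)} = 4 G$
$o{\left(p,R \right)} = - \frac{\sqrt{R^{2} + p^{2}}}{6}$ ($o{\left(p,R \right)} = - \frac{\sqrt{p^{2} + R^{2}}}{6} = - \frac{\sqrt{R^{2} + p^{2}}}{6}$)
$o{\left(M{\left(6,3 \right)},- 5 \left(3 + 5\right) \right)} - 3448 = - \frac{\sqrt{\left(- 5 \left(3 + 5\right)\right)^{2} + \left(4 \cdot 6\right)^{2}}}{6} - 3448 = - \frac{\sqrt{\left(\left(-5\right) 8\right)^{2} + 24^{2}}}{6} - 3448 = - \frac{\sqrt{\left(-40\right)^{2} + 576}}{6} - 3448 = - \frac{\sqrt{1600 + 576}}{6} - 3448 = - \frac{\sqrt{2176}}{6} - 3448 = - \frac{8 \sqrt{34}}{6} - 3448 = - \frac{4 \sqrt{34}}{3} - 3448 = -3448 - \frac{4 \sqrt{34}}{3}$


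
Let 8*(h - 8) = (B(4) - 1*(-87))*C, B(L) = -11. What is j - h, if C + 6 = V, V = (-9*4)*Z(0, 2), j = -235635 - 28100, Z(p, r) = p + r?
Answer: -263002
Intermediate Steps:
j = -263735
V = -72 (V = (-9*4)*(0 + 2) = -36*2 = -72)
C = -78 (C = -6 - 72 = -78)
h = -733 (h = 8 + ((-11 - 1*(-87))*(-78))/8 = 8 + ((-11 + 87)*(-78))/8 = 8 + (76*(-78))/8 = 8 + (⅛)*(-5928) = 8 - 741 = -733)
j - h = -263735 - 1*(-733) = -263735 + 733 = -263002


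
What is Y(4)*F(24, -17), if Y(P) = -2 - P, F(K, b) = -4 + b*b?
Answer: -1710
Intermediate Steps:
F(K, b) = -4 + b²
Y(4)*F(24, -17) = (-2 - 1*4)*(-4 + (-17)²) = (-2 - 4)*(-4 + 289) = -6*285 = -1710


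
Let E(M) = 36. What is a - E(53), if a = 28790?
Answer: 28754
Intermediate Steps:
a - E(53) = 28790 - 1*36 = 28790 - 36 = 28754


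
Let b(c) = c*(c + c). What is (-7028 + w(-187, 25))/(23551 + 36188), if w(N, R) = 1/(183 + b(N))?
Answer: -164270129/1396319473 ≈ -0.11765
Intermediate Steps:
b(c) = 2*c**2 (b(c) = c*(2*c) = 2*c**2)
w(N, R) = 1/(183 + 2*N**2)
(-7028 + w(-187, 25))/(23551 + 36188) = (-7028 + 1/(183 + 2*(-187)**2))/(23551 + 36188) = (-7028 + 1/(183 + 2*34969))/59739 = (-7028 + 1/(183 + 69938))*(1/59739) = (-7028 + 1/70121)*(1/59739) = -492810387/70121*1/59739 = -164270129/1396319473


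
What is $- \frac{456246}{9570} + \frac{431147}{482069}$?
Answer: $- \frac{35969329364}{768900055} \approx -46.78$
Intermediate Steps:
$- \frac{456246}{9570} + \frac{431147}{482069} = \left(-456246\right) \frac{1}{9570} + 431147 \cdot \frac{1}{482069} = - \frac{76041}{1595} + \frac{431147}{482069} = - \frac{35969329364}{768900055}$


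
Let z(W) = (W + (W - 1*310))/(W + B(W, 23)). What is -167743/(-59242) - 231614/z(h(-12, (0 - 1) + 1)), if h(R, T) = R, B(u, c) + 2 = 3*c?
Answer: 377363119251/9893414 ≈ 38143.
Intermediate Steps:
B(u, c) = -2 + 3*c
z(W) = (-310 + 2*W)/(67 + W) (z(W) = (W + (W - 1*310))/(W + (-2 + 3*23)) = (W + (W - 310))/(W + (-2 + 69)) = (W + (-310 + W))/(W + 67) = (-310 + 2*W)/(67 + W))
-167743/(-59242) - 231614/z(h(-12, (0 - 1) + 1)) = -167743/(-59242) - 231614*(67 - 12)/(2*(-155 - 12)) = -167743*(-1/59242) - 231614/(2*(-167)/55) = 167743/59242 - 231614/(2*(1/55)*(-167)) = 167743/59242 - 231614/(-334/55) = 167743/59242 - 231614*(-55/334) = 167743/59242 + 6369385/167 = 377363119251/9893414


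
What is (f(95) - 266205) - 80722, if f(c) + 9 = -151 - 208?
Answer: -347295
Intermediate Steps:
f(c) = -368 (f(c) = -9 + (-151 - 208) = -9 - 359 = -368)
(f(95) - 266205) - 80722 = (-368 - 266205) - 80722 = -266573 - 80722 = -347295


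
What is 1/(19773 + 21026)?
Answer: 1/40799 ≈ 2.4510e-5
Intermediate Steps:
1/(19773 + 21026) = 1/40799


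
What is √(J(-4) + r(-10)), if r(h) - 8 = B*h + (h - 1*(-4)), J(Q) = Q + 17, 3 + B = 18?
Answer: 3*I*√15 ≈ 11.619*I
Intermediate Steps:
B = 15 (B = -3 + 18 = 15)
J(Q) = 17 + Q
r(h) = 12 + 16*h (r(h) = 8 + (15*h + (h - 1*(-4))) = 8 + (15*h + (h + 4)) = 8 + (15*h + (4 + h)) = 8 + (4 + 16*h) = 12 + 16*h)
√(J(-4) + r(-10)) = √((17 - 4) + (12 + 16*(-10))) = √(13 + (12 - 160)) = √(13 - 148) = √(-135) = 3*I*√15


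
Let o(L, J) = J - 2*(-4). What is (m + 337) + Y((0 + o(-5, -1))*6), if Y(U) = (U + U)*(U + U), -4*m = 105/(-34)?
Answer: 1005553/136 ≈ 7393.8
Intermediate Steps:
o(L, J) = 8 + J (o(L, J) = J + 8 = 8 + J)
m = 105/136 (m = -105/(4*(-34)) = -105*(-1)/(4*34) = -1/4*(-105/34) = 105/136 ≈ 0.77206)
Y(U) = 4*U**2 (Y(U) = (2*U)*(2*U) = 4*U**2)
(m + 337) + Y((0 + o(-5, -1))*6) = (105/136 + 337) + 4*((0 + (8 - 1))*6)**2 = 45937/136 + 4*((0 + 7)*6)**2 = 45937/136 + 4*(7*6)**2 = 45937/136 + 4*42**2 = 45937/136 + 4*1764 = 45937/136 + 7056 = 1005553/136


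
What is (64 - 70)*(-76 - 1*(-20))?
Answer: 336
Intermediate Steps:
(64 - 70)*(-76 - 1*(-20)) = -6*(-76 + 20) = -6*(-56) = 336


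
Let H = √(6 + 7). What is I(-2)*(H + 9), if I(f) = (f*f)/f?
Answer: -18 - 2*√13 ≈ -25.211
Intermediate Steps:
I(f) = f (I(f) = f²/f = f)
H = √13 ≈ 3.6056
I(-2)*(H + 9) = -2*(√13 + 9) = -2*(9 + √13) = -18 - 2*√13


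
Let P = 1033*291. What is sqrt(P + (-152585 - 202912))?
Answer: I*sqrt(54894) ≈ 234.29*I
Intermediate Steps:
P = 300603
sqrt(P + (-152585 - 202912)) = sqrt(300603 + (-152585 - 202912)) = sqrt(300603 - 355497) = sqrt(-54894) = I*sqrt(54894)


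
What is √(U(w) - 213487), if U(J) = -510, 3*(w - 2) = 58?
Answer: I*√213997 ≈ 462.6*I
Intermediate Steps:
w = 64/3 (w = 2 + (⅓)*58 = 2 + 58/3 = 64/3 ≈ 21.333)
√(U(w) - 213487) = √(-510 - 213487) = √(-213997) = I*√213997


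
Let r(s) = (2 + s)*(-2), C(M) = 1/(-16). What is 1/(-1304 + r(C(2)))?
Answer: -8/10463 ≈ -0.00076460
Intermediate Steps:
C(M) = -1/16
r(s) = -4 - 2*s
1/(-1304 + r(C(2))) = 1/(-1304 + (-4 - 2*(-1/16))) = 1/(-1304 + (-4 + ⅛)) = 1/(-1304 - 31/8) = 1/(-10463/8) = -8/10463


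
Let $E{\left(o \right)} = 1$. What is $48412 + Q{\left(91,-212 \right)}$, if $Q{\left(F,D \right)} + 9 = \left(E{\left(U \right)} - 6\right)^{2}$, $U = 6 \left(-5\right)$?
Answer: $48428$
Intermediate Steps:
$U = -30$
$Q{\left(F,D \right)} = 16$ ($Q{\left(F,D \right)} = -9 + \left(1 - 6\right)^{2} = -9 + \left(-5\right)^{2} = -9 + 25 = 16$)
$48412 + Q{\left(91,-212 \right)} = 48412 + 16 = 48428$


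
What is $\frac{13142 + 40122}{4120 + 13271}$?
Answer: $\frac{53264}{17391} \approx 3.0627$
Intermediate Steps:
$\frac{13142 + 40122}{4120 + 13271} = \frac{53264}{17391}$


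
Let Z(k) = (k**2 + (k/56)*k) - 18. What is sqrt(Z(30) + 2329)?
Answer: sqrt(632506)/14 ≈ 56.807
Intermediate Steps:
Z(k) = -18 + 57*k**2/56 (Z(k) = (k**2 + (k*(1/56))*k) - 18 = (k**2 + (k/56)*k) - 18 = (k**2 + k**2/56) - 18 = 57*k**2/56 - 18 = -18 + 57*k**2/56)
sqrt(Z(30) + 2329) = sqrt((-18 + (57/56)*30**2) + 2329) = sqrt((-18 + (57/56)*900) + 2329) = sqrt((-18 + 12825/14) + 2329) = sqrt(12573/14 + 2329) = sqrt(45179/14) = sqrt(632506)/14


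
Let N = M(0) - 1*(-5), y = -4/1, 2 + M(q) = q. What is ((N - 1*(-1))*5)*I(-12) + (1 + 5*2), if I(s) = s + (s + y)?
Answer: -549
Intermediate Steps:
M(q) = -2 + q
y = -4 (y = -4*1 = -4)
N = 3 (N = (-2 + 0) - 1*(-5) = -2 + 5 = 3)
I(s) = -4 + 2*s (I(s) = s + (s - 4) = s + (-4 + s) = -4 + 2*s)
((N - 1*(-1))*5)*I(-12) + (1 + 5*2) = ((3 - 1*(-1))*5)*(-4 + 2*(-12)) + (1 + 5*2) = ((3 + 1)*5)*(-4 - 24) + (1 + 10) = (4*5)*(-28) + 11 = 20*(-28) + 11 = -560 + 11 = -549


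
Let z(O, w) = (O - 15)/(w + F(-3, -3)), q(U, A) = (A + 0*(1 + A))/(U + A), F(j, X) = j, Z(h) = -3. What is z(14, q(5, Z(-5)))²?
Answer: 4/81 ≈ 0.049383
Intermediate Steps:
q(U, A) = A/(A + U) (q(U, A) = (A + 0)/(A + U) = A/(A + U))
z(O, w) = (-15 + O)/(-3 + w) (z(O, w) = (O - 15)/(w - 3) = (-15 + O)/(-3 + w))
z(14, q(5, Z(-5)))² = ((-15 + 14)/(-3 - 3/(-3 + 5)))² = (-1/(-3 - 3/2))² = (-1/(-9/2))² = (-2/9*(-1))² = (2/9)² = 4/81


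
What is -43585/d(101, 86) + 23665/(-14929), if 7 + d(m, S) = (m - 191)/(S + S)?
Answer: 55943208735/9659063 ≈ 5791.8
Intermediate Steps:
d(m, S) = -7 + (-191 + m)/(2*S) (d(m, S) = -7 + (m - 191)/(S + S) = -7 + (-191 + m)/((2*S)) = -7 + (-191 + m)*(1/(2*S)) = -7 + (-191 + m)/(2*S))
-43585/d(101, 86) + 23665/(-14929) = -43585*172/(-191 + 101 - 14*86) + 23665/(-14929) = -43585*172/(-191 + 101 - 1204) + 23665*(-1/14929) = -43585/((½)*(1/86)*(-1294)) - 23665/14929 = -43585/(-647/86) - 23665/14929 = -43585*(-86/647) - 23665/14929 = 3748310/647 - 23665/14929 = 55943208735/9659063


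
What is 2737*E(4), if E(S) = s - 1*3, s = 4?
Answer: 2737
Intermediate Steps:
E(S) = 1 (E(S) = 4 - 1*3 = 4 - 3 = 1)
2737*E(4) = 2737*1 = 2737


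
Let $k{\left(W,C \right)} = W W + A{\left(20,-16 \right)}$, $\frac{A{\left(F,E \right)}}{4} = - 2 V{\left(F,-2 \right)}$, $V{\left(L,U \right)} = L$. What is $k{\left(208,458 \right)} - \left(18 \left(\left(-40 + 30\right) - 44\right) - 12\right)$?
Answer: $44088$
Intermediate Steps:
$A{\left(F,E \right)} = - 8 F$ ($A{\left(F,E \right)} = 4 \left(- 2 F\right) = - 8 F$)
$k{\left(W,C \right)} = -160 + W^{2}$ ($k{\left(W,C \right)} = W W - 160 = W^{2} - 160 = -160 + W^{2}$)
$k{\left(208,458 \right)} - \left(18 \left(\left(-40 + 30\right) - 44\right) - 12\right) = \left(-160 + 208^{2}\right) - \left(18 \left(\left(-40 + 30\right) - 44\right) - 12\right) = \left(-160 + 43264\right) - \left(18 \left(-10 - 44\right) - 12\right) = 43104 - \left(18 \left(-54\right) - 12\right) = 43104 - \left(-972 - 12\right) = 43104 - -984 = 43104 + 984 = 44088$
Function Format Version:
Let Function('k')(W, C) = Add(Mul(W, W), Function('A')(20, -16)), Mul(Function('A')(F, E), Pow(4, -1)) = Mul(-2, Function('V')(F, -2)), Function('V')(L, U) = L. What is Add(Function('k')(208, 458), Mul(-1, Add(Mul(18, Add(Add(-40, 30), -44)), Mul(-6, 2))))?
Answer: 44088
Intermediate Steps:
Function('A')(F, E) = Mul(-8, F) (Function('A')(F, E) = Mul(4, Mul(-2, F)) = Mul(-8, F))
Function('k')(W, C) = Add(-160, Pow(W, 2)) (Function('k')(W, C) = Add(Mul(W, W), Mul(-8, 20)) = Add(Pow(W, 2), -160) = Add(-160, Pow(W, 2)))
Add(Function('k')(208, 458), Mul(-1, Add(Mul(18, Add(Add(-40, 30), -44)), Mul(-6, 2)))) = Add(Add(-160, Pow(208, 2)), Mul(-1, Add(Mul(18, Add(Add(-40, 30), -44)), Mul(-6, 2)))) = Add(Add(-160, 43264), Mul(-1, Add(Mul(18, Add(-10, -44)), -12))) = Add(43104, Mul(-1, Add(Mul(18, -54), -12))) = Add(43104, Mul(-1, Add(-972, -12))) = Add(43104, Mul(-1, -984)) = Add(43104, 984) = 44088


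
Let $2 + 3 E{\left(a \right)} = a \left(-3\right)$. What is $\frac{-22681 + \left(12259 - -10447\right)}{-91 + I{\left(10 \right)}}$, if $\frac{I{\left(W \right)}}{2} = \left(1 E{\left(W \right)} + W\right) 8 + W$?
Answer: $- \frac{15}{49} \approx -0.30612$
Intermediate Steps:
$E{\left(a \right)} = - \frac{2}{3} - a$ ($E{\left(a \right)} = - \frac{2}{3} + \frac{a \left(-3\right)}{3} = - \frac{2}{3} + \frac{\left(-3\right) a}{3} = - \frac{2}{3} - a$)
$I{\left(W \right)} = - \frac{32}{3} + 2 W$ ($I{\left(W \right)} = 2 \left(\left(1 \left(- \frac{2}{3} - W\right) + W\right) 8 + W\right) = 2 \left(\left(\left(- \frac{2}{3} - W\right) + W\right) 8 + W\right) = 2 \left(\left(- \frac{2}{3}\right) 8 + W\right) = 2 \left(- \frac{16}{3} + W\right) = - \frac{32}{3} + 2 W$)
$\frac{-22681 + \left(12259 - -10447\right)}{-91 + I{\left(10 \right)}} = \frac{-22681 + \left(12259 - -10447\right)}{-91 + \left(- \frac{32}{3} + 2 \cdot 10\right)} = \frac{-22681 + \left(12259 + 10447\right)}{-91 + \left(- \frac{32}{3} + 20\right)} = \frac{-22681 + 22706}{-91 + \frac{28}{3}} = \frac{25}{- \frac{245}{3}} = 25 \left(- \frac{3}{245}\right) = - \frac{15}{49}$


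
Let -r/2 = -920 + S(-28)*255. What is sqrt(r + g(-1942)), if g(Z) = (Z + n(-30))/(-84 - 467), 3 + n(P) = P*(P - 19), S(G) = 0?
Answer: sqrt(1548165)/29 ≈ 42.905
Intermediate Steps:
r = 1840 (r = -2*(-920 + 0*255) = -2*(-920 + 0) = -2*(-920) = 1840)
n(P) = -3 + P*(-19 + P) (n(P) = -3 + P*(P - 19) = -3 + P*(-19 + P))
g(Z) = -1467/551 - Z/551 (g(Z) = (Z + (-3 + (-30)**2 - 19*(-30)))/(-84 - 467) = (Z + (-3 + 900 + 570))/(-551) = (Z + 1467)*(-1/551) = (1467 + Z)*(-1/551) = -1467/551 - Z/551)
sqrt(r + g(-1942)) = sqrt(1840 + (-1467/551 - 1/551*(-1942))) = sqrt(1840 + (-1467/551 + 1942/551)) = sqrt(1840 + 25/29) = sqrt(53385/29) = sqrt(1548165)/29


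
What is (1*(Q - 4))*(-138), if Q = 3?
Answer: 138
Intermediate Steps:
(1*(Q - 4))*(-138) = (1*(3 - 4))*(-138) = (1*(-1))*(-138) = -1*(-138) = 138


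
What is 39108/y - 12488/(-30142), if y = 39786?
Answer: 19948106/14276543 ≈ 1.3973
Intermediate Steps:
39108/y - 12488/(-30142) = 39108/39786 - 12488/(-30142) = 39108*(1/39786) - 12488*(-1/30142) = 6518/6631 + 892/2153 = 19948106/14276543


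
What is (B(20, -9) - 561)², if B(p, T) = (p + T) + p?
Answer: 280900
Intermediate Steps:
B(p, T) = T + 2*p (B(p, T) = (T + p) + p = T + 2*p)
(B(20, -9) - 561)² = ((-9 + 2*20) - 561)² = ((-9 + 40) - 561)² = (31 - 561)² = (-530)² = 280900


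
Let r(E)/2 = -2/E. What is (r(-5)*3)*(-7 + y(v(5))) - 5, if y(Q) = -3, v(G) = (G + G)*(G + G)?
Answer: -29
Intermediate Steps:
v(G) = 4*G² (v(G) = (2*G)*(2*G) = 4*G²)
r(E) = -4/E (r(E) = 2*(-2/E) = -4/E)
(r(-5)*3)*(-7 + y(v(5))) - 5 = (-4/(-5)*3)*(-7 - 3) - 5 = (-4*(-⅕)*3)*(-10) - 5 = ((⅘)*3)*(-10) - 5 = (12/5)*(-10) - 5 = -24 - 5 = -29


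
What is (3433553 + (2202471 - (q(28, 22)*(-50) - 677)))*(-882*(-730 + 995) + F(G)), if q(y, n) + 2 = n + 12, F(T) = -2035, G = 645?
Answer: -1329314035265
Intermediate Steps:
q(y, n) = 10 + n (q(y, n) = -2 + (n + 12) = -2 + (12 + n) = 10 + n)
(3433553 + (2202471 - (q(28, 22)*(-50) - 677)))*(-882*(-730 + 995) + F(G)) = (3433553 + (2202471 - ((10 + 22)*(-50) - 677)))*(-882*(-730 + 995) - 2035) = (3433553 + (2202471 - (32*(-50) - 677)))*(-882*265 - 2035) = (3433553 + (2202471 - (-1600 - 677)))*(-233730 - 2035) = (3433553 + (2202471 - 1*(-2277)))*(-235765) = (3433553 + (2202471 + 2277))*(-235765) = (3433553 + 2204748)*(-235765) = 5638301*(-235765) = -1329314035265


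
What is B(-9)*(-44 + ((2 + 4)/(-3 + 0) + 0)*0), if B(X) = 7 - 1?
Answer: -264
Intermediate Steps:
B(X) = 6
B(-9)*(-44 + ((2 + 4)/(-3 + 0) + 0)*0) = 6*(-44 + ((2 + 4)/(-3 + 0) + 0)*0) = 6*(-44 + (6/(-3) + 0)*0) = 6*(-44 + (6*(-1/3) + 0)*0) = 6*(-44 + (-2 + 0)*0) = 6*(-44 - 2*0) = 6*(-44 + 0) = 6*(-44) = -264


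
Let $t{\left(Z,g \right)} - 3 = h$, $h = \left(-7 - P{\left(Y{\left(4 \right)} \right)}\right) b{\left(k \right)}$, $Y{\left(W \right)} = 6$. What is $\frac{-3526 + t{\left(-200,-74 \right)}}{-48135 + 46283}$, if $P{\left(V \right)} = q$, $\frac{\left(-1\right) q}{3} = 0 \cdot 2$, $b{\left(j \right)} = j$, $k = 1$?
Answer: $\frac{1765}{926} \approx 1.906$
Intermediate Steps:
$q = 0$ ($q = - 3 \cdot 0 \cdot 2 = \left(-3\right) 0 = 0$)
$P{\left(V \right)} = 0$
$h = -7$ ($h = \left(-7 - 0\right) 1 = \left(-7 + 0\right) 1 = \left(-7\right) 1 = -7$)
$t{\left(Z,g \right)} = -4$ ($t{\left(Z,g \right)} = 3 - 7 = -4$)
$\frac{-3526 + t{\left(-200,-74 \right)}}{-48135 + 46283} = \frac{-3526 - 4}{-48135 + 46283} = - \frac{3530}{-1852} = \left(-3530\right) \left(- \frac{1}{1852}\right) = \frac{1765}{926}$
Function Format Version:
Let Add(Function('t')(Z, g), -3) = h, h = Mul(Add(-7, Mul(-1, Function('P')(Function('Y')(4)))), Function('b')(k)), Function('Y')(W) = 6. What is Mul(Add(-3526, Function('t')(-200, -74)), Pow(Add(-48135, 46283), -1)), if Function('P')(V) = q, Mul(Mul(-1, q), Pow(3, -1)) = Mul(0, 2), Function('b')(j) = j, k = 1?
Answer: Rational(1765, 926) ≈ 1.9060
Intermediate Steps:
q = 0 (q = Mul(-3, Mul(0, 2)) = Mul(-3, 0) = 0)
Function('P')(V) = 0
h = -7 (h = Mul(Add(-7, Mul(-1, 0)), 1) = Mul(Add(-7, 0), 1) = Mul(-7, 1) = -7)
Function('t')(Z, g) = -4 (Function('t')(Z, g) = Add(3, -7) = -4)
Mul(Add(-3526, Function('t')(-200, -74)), Pow(Add(-48135, 46283), -1)) = Mul(Add(-3526, -4), Pow(Add(-48135, 46283), -1)) = Mul(-3530, Pow(-1852, -1)) = Mul(-3530, Rational(-1, 1852)) = Rational(1765, 926)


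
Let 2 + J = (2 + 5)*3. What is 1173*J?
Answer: 22287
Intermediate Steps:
J = 19 (J = -2 + (2 + 5)*3 = -2 + 7*3 = -2 + 21 = 19)
1173*J = 1173*19 = 22287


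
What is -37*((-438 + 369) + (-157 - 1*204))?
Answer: 15910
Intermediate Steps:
-37*((-438 + 369) + (-157 - 1*204)) = -37*(-69 + (-157 - 204)) = -37*(-69 - 361) = -37*(-430) = 15910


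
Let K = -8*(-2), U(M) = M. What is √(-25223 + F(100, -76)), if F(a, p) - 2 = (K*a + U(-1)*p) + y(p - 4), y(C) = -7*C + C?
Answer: I*√23065 ≈ 151.87*I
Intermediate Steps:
K = 16
y(C) = -6*C
F(a, p) = 26 - 7*p + 16*a (F(a, p) = 2 + ((16*a - p) - 6*(p - 4)) = 2 + ((-p + 16*a) - 6*(-4 + p)) = 2 + ((-p + 16*a) + (24 - 6*p)) = 2 + (24 - 7*p + 16*a) = 26 - 7*p + 16*a)
√(-25223 + F(100, -76)) = √(-25223 + (26 - 7*(-76) + 16*100)) = √(-25223 + (26 + 532 + 1600)) = √(-25223 + 2158) = √(-23065) = I*√23065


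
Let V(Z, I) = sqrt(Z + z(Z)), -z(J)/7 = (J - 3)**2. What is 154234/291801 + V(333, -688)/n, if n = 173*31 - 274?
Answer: 154234/291801 + 9*I*sqrt(9407)/5089 ≈ 0.52856 + 0.17153*I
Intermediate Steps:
z(J) = -7*(-3 + J)**2 (z(J) = -7*(J - 3)**2 = -7*(-3 + J)**2)
V(Z, I) = sqrt(Z - 7*(-3 + Z)**2)
n = 5089 (n = 5363 - 274 = 5089)
154234/291801 + V(333, -688)/n = 154234/291801 + sqrt(333 - 7*(-3 + 333)**2)/5089 = 154234*(1/291801) + sqrt(333 - 7*330**2)*(1/5089) = 154234/291801 + sqrt(333 - 7*108900)*(1/5089) = 154234/291801 + sqrt(333 - 762300)*(1/5089) = 154234/291801 + sqrt(-761967)*(1/5089) = 154234/291801 + (9*I*sqrt(9407))*(1/5089) = 154234/291801 + 9*I*sqrt(9407)/5089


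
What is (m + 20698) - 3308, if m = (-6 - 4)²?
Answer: 17490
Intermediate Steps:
m = 100 (m = (-10)² = 100)
(m + 20698) - 3308 = (100 + 20698) - 3308 = 20798 - 3308 = 17490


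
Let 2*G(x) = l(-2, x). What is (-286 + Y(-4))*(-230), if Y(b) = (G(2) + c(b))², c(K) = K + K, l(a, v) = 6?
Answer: 60030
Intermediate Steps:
G(x) = 3 (G(x) = (½)*6 = 3)
c(K) = 2*K
Y(b) = (3 + 2*b)²
(-286 + Y(-4))*(-230) = (-286 + (3 + 2*(-4))²)*(-230) = (-286 + (3 - 8)²)*(-230) = (-286 + (-5)²)*(-230) = (-286 + 25)*(-230) = -261*(-230) = 60030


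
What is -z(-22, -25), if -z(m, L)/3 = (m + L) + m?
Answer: -207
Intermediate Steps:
z(m, L) = -6*m - 3*L (z(m, L) = -3*((m + L) + m) = -3*((L + m) + m) = -3*(L + 2*m) = -6*m - 3*L)
-z(-22, -25) = -(-6*(-22) - 3*(-25)) = -(132 + 75) = -1*207 = -207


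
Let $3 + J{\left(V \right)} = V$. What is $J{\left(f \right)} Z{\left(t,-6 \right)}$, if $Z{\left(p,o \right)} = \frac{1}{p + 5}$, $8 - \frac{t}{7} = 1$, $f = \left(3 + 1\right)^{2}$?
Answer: $\frac{13}{54} \approx 0.24074$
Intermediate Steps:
$f = 16$ ($f = 4^{2} = 16$)
$t = 49$ ($t = 56 - 7 = 49$)
$J{\left(V \right)} = -3 + V$
$Z{\left(p,o \right)} = \frac{1}{5 + p}$
$J{\left(f \right)} Z{\left(t,-6 \right)} = \frac{-3 + 16}{5 + 49} = \frac{13}{54}$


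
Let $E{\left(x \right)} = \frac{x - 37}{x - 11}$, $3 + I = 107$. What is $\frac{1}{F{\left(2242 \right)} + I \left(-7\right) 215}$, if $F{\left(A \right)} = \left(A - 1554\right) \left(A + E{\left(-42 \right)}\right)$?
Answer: $\frac{53}{73511080} \approx 7.2098 \cdot 10^{-7}$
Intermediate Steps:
$I = 104$ ($I = -3 + 107 = 104$)
$E{\left(x \right)} = \frac{-37 + x}{-11 + x}$
$F{\left(A \right)} = \left(-1554 + A\right) \left(\frac{79}{53} + A\right)$ ($F{\left(A \right)} = \left(A - 1554\right) \left(A + \frac{-37 - 42}{-11 - 42}\right) = \left(-1554 + A\right) \left(A + \frac{1}{-53} \left(-79\right)\right) = \left(-1554 + A\right) \left(A - - \frac{79}{53}\right) = \left(-1554 + A\right) \left(A + \frac{79}{53}\right) = \left(-1554 + A\right) \left(\frac{79}{53} + A\right)$)
$\frac{1}{F{\left(2242 \right)} + I \left(-7\right) 215} = \frac{1}{\left(- \frac{122766}{53} + 2242^{2} - \frac{184478486}{53}\right) + 104 \left(-7\right) 215} = \frac{1}{\left(- \frac{122766}{53} + 5026564 - \frac{184478486}{53}\right) - 156520} = \frac{1}{\frac{81806640}{53} - 156520} = \frac{1}{\frac{73511080}{53}} = \frac{53}{73511080}$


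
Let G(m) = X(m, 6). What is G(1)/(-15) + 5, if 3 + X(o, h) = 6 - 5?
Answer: 77/15 ≈ 5.1333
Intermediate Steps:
X(o, h) = -2 (X(o, h) = -3 + (6 - 5) = -3 + 1 = -2)
G(m) = -2
G(1)/(-15) + 5 = -2/(-15) + 5 = -2*(-1/15) + 5 = 2/15 + 5 = 77/15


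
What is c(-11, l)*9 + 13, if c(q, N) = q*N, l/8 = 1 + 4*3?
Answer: -10283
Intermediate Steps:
l = 104 (l = 8*(1 + 4*3) = 8*(1 + 12) = 8*13 = 104)
c(q, N) = N*q
c(-11, l)*9 + 13 = (104*(-11))*9 + 13 = -1144*9 + 13 = -10296 + 13 = -10283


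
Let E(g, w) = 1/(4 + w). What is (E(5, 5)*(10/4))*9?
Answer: 5/2 ≈ 2.5000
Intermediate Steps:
(E(5, 5)*(10/4))*9 = ((10/4)/(4 + 5))*9 = ((10*(¼))/9)*9 = ((⅑)*(5/2))*9 = (5/18)*9 = 5/2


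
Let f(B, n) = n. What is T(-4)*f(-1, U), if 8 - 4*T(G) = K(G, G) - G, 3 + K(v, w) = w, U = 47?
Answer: 517/4 ≈ 129.25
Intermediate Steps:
K(v, w) = -3 + w
T(G) = 11/4 (T(G) = 2 - ((-3 + G) - G)/4 = 2 - ¼*(-3) = 2 + ¾ = 11/4)
T(-4)*f(-1, U) = (11/4)*47 = 517/4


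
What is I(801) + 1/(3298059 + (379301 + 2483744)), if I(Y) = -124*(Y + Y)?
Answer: -1223890987391/6161104 ≈ -1.9865e+5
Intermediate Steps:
I(Y) = -248*Y
I(801) + 1/(3298059 + (379301 + 2483744)) = -248*801 + 1/(3298059 + (379301 + 2483744)) = -198648 + 1/(3298059 + 2863045) = -198648 + 1/6161104 = -1223890987391/6161104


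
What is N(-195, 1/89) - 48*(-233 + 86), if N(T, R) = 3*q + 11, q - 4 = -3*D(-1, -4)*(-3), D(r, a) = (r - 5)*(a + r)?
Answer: 7889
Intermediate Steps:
D(r, a) = (-5 + r)*(a + r)
q = 274 (q = 4 - 3*((-1)**2 - 5*(-4) - 5*(-1) - 4*(-1))*(-3) = 4 - 3*(1 + 20 + 5 + 4)*(-3) = 4 - 3*30*(-3) = 4 - 90*(-3) = 4 + 270 = 274)
N(T, R) = 833 (N(T, R) = 3*274 + 11 = 822 + 11 = 833)
N(-195, 1/89) - 48*(-233 + 86) = 833 - 48*(-233 + 86) = 833 - 48*(-147) = 833 - 1*(-7056) = 833 + 7056 = 7889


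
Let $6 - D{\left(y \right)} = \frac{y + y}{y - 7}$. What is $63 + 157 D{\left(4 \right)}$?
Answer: $\frac{4271}{3} \approx 1423.7$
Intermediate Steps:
$D{\left(y \right)} = 6 - \frac{2 y}{-7 + y}$ ($D{\left(y \right)} = 6 - \frac{y + y}{y - 7} = 6 - \frac{2 y}{-7 + y}$)
$63 + 157 D{\left(4 \right)} = 63 + 157 \frac{2 \left(-21 + 2 \cdot 4\right)}{-7 + 4} = 63 + 157 \frac{2 \left(-21 + 8\right)}{-3} = 63 + 157 \cdot 2 \left(- \frac{1}{3}\right) \left(-13\right) = 63 + 157 \cdot \frac{26}{3} = 63 + \frac{4082}{3} = \frac{4271}{3}$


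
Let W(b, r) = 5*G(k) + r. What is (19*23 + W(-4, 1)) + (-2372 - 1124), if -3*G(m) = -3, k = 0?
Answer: -3053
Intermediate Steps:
G(m) = 1 (G(m) = -⅓*(-3) = 1)
W(b, r) = 5 + r (W(b, r) = 5*1 + r = 5 + r)
(19*23 + W(-4, 1)) + (-2372 - 1124) = (19*23 + (5 + 1)) + (-2372 - 1124) = (437 + 6) - 3496 = 443 - 3496 = -3053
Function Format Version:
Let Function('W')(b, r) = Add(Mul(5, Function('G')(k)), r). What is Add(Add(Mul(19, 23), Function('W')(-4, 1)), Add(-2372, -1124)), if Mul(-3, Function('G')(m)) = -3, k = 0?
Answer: -3053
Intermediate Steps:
Function('G')(m) = 1 (Function('G')(m) = Mul(Rational(-1, 3), -3) = 1)
Function('W')(b, r) = Add(5, r) (Function('W')(b, r) = Add(Mul(5, 1), r) = Add(5, r))
Add(Add(Mul(19, 23), Function('W')(-4, 1)), Add(-2372, -1124)) = Add(Add(Mul(19, 23), Add(5, 1)), Add(-2372, -1124)) = Add(Add(437, 6), -3496) = Add(443, -3496) = -3053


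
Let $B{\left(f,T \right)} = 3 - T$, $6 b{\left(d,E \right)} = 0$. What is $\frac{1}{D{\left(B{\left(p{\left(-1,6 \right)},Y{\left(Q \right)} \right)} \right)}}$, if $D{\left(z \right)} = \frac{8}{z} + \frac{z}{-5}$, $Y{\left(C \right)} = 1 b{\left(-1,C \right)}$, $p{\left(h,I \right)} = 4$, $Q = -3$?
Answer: $\frac{15}{31} \approx 0.48387$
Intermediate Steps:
$b{\left(d,E \right)} = 0$ ($b{\left(d,E \right)} = \frac{1}{6} \cdot 0 = 0$)
$Y{\left(C \right)} = 0$ ($Y{\left(C \right)} = 1 \cdot 0 = 0$)
$D{\left(z \right)} = \frac{8}{z} - \frac{z}{5}$ ($D{\left(z \right)} = \frac{8}{z} + z \left(- \frac{1}{5}\right) = \frac{8}{z} - \frac{z}{5}$)
$\frac{1}{D{\left(B{\left(p{\left(-1,6 \right)},Y{\left(Q \right)} \right)} \right)}} = \frac{1}{\frac{8}{3 - 0} - \frac{3 - 0}{5}} = \frac{1}{\frac{8}{3 + 0} - \frac{3 + 0}{5}} = \frac{1}{\frac{8}{3} - \frac{3}{5}} = \frac{1}{\frac{31}{15}} = \frac{15}{31}$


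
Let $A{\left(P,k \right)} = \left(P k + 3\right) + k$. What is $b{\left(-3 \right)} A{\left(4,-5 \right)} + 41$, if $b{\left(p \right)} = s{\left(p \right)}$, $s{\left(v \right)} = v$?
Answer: $107$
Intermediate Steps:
$b{\left(p \right)} = p$
$A{\left(P,k \right)} = 3 + k + P k$ ($A{\left(P,k \right)} = \left(3 + P k\right) + k = 3 + k + P k$)
$b{\left(-3 \right)} A{\left(4,-5 \right)} + 41 = - 3 \left(3 - 5 + 4 \left(-5\right)\right) + 41 = - 3 \left(3 - 5 - 20\right) + 41 = \left(-3\right) \left(-22\right) + 41 = 66 + 41 = 107$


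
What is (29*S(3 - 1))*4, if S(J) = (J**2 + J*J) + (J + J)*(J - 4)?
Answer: 0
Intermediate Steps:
S(J) = 2*J**2 + 2*J*(-4 + J) (S(J) = (J**2 + J**2) + (2*J)*(-4 + J) = 2*J**2 + 2*J*(-4 + J))
(29*S(3 - 1))*4 = (29*(4*(3 - 1)*(-2 + (3 - 1))))*4 = (29*(4*2*(-2 + 2)))*4 = (29*(4*2*0))*4 = (29*0)*4 = 0*4 = 0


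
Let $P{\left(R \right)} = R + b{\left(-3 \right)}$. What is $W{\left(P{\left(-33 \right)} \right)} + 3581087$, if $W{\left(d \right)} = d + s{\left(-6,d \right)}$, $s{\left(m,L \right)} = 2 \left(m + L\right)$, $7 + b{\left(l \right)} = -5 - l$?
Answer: $3580949$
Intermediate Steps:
$b{\left(l \right)} = -12 - l$ ($b{\left(l \right)} = -7 - \left(5 + l\right) = -12 - l$)
$s{\left(m,L \right)} = 2 L + 2 m$ ($s{\left(m,L \right)} = 2 \left(L + m\right) = 2 L + 2 m$)
$P{\left(R \right)} = -9 + R$ ($P{\left(R \right)} = R - 9 = -9 + R$)
$W{\left(d \right)} = -12 + 3 d$ ($W{\left(d \right)} = d + \left(2 d + 2 \left(-6\right)\right) = d + \left(2 d - 12\right) = d + \left(-12 + 2 d\right) = -12 + 3 d$)
$W{\left(P{\left(-33 \right)} \right)} + 3581087 = \left(-12 + 3 \left(-9 - 33\right)\right) + 3581087 = \left(-12 + 3 \left(-42\right)\right) + 3581087 = \left(-12 - 126\right) + 3581087 = -138 + 3581087 = 3580949$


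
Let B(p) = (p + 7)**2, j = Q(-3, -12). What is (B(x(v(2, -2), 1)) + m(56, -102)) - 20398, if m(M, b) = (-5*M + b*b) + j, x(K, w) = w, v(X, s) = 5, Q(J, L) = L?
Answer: -10222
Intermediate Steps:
j = -12
m(M, b) = -12 + b**2 - 5*M (m(M, b) = (-5*M + b*b) - 12 = (-5*M + b**2) - 12 = (b**2 - 5*M) - 12 = -12 + b**2 - 5*M)
B(p) = (7 + p)**2
(B(x(v(2, -2), 1)) + m(56, -102)) - 20398 = ((7 + 1)**2 + (-12 + (-102)**2 - 5*56)) - 20398 = (8**2 + (-12 + 10404 - 280)) - 20398 = (64 + 10112) - 20398 = 10176 - 20398 = -10222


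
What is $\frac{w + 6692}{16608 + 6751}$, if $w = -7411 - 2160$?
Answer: $- \frac{2879}{23359} \approx -0.12325$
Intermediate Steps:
$w = -9571$
$\frac{w + 6692}{16608 + 6751} = \frac{-9571 + 6692}{16608 + 6751} = - \frac{2879}{23359}$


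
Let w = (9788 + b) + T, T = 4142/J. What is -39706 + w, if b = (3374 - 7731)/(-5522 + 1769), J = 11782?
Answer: -661421318764/22108923 ≈ -29917.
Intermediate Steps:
T = 2071/5891 (T = 4142/11782 = 4142*(1/11782) = 2071/5891 ≈ 0.35155)
b = 4357/3753 (b = -4357/(-3753) = -4357*(-1/3753) = 4357/3753 ≈ 1.1609)
w = 216435577874/22108923 (w = (9788 + 4357/3753) + 2071/5891 = 36738721/3753 + 2071/5891 = 216435577874/22108923 ≈ 9789.5)
-39706 + w = -39706 + 216435577874/22108923 = -661421318764/22108923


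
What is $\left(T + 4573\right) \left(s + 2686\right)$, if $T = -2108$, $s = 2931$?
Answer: $13845905$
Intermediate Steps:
$\left(T + 4573\right) \left(s + 2686\right) = \left(-2108 + 4573\right) \left(2931 + 2686\right) = 2465 \cdot 5617 = 13845905$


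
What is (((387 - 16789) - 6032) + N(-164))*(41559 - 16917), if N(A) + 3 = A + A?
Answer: -560975130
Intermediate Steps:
N(A) = -3 + 2*A (N(A) = -3 + (A + A) = -3 + 2*A)
(((387 - 16789) - 6032) + N(-164))*(41559 - 16917) = (((387 - 16789) - 6032) + (-3 + 2*(-164)))*(41559 - 16917) = ((-16402 - 6032) + (-3 - 328))*24642 = (-22434 - 331)*24642 = -22765*24642 = -560975130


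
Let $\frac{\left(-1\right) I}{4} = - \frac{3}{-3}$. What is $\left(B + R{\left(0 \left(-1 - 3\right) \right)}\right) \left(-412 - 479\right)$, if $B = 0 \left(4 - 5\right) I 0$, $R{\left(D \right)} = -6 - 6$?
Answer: $10692$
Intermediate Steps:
$R{\left(D \right)} = -12$
$I = -4$ ($I = - 4 \left(- \frac{3}{-3}\right) = - 4 \left(\left(-3\right) \left(- \frac{1}{3}\right)\right) = \left(-4\right) 1 = -4$)
$B = 0$ ($B = 0 \left(4 - 5\right) \left(-4\right) 0 = 0 \left(\left(-1\right) \left(-4\right)\right) 0 = 0 \cdot 4 \cdot 0 = 0 \cdot 0 = 0$)
$\left(B + R{\left(0 \left(-1 - 3\right) \right)}\right) \left(-412 - 479\right) = \left(0 - 12\right) \left(-412 - 479\right) = \left(-12\right) \left(-891\right) = 10692$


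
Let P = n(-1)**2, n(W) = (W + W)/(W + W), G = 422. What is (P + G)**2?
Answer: 178929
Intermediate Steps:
n(W) = 1 (n(W) = (2*W)/((2*W)) = (2*W)*(1/(2*W)) = 1)
P = 1 (P = 1**2 = 1)
(P + G)**2 = (1 + 422)**2 = 423**2 = 178929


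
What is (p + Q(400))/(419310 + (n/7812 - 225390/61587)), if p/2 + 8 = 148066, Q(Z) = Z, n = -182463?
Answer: 5283669604752/7471275600377 ≈ 0.70720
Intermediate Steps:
p = 296116 (p = -16 + 2*148066 = -16 + 296132 = 296116)
(p + Q(400))/(419310 + (n/7812 - 225390/61587)) = (296116 + 400)/(419310 + (-182463/7812 - 225390/61587)) = 296516/(419310 + (-182463*1/7812 - 225390*1/61587)) = 296516/(419310 + (-60821/2604 - 75130/20529)) = 296516/(419310 - 481410943/17819172) = 296516/(7471275600377/17819172) = 296516*(17819172/7471275600377) = 5283669604752/7471275600377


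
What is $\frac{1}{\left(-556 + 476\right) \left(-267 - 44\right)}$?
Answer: $\frac{1}{24880} \approx 4.0193 \cdot 10^{-5}$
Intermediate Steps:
$\frac{1}{\left(-556 + 476\right) \left(-267 - 44\right)} = \frac{1}{\left(-80\right) \left(-311\right)} = \left(- \frac{1}{80}\right) \left(- \frac{1}{311}\right) = \frac{1}{24880}$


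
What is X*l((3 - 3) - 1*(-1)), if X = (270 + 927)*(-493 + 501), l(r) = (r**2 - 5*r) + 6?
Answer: 19152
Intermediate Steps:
l(r) = 6 + r**2 - 5*r
X = 9576 (X = 1197*8 = 9576)
X*l((3 - 3) - 1*(-1)) = 9576*(6 + ((3 - 3) - 1*(-1))**2 - 5*((3 - 3) - 1*(-1))) = 9576*(6 + (0 + 1)**2 - 5*(0 + 1)) = 9576*(6 + 1**2 - 5*1) = 9576*(6 + 1 - 5) = 9576*2 = 19152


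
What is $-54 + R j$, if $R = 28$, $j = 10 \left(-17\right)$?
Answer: $-4814$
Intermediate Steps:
$j = -170$
$-54 + R j = -54 + 28 \left(-170\right) = -54 - 4760 = -4814$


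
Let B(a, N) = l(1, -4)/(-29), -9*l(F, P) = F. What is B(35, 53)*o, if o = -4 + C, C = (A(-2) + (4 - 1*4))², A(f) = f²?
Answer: 4/87 ≈ 0.045977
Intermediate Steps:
l(F, P) = -F/9
C = 16 (C = ((-2)² + (4 - 1*4))² = (4 + (4 - 4))² = (4 + 0)² = 4² = 16)
B(a, N) = 1/261 (B(a, N) = -⅑*1/(-29) = -⅑*(-1/29) = 1/261)
o = 12 (o = -4 + 16 = 12)
B(35, 53)*o = (1/261)*12 = 4/87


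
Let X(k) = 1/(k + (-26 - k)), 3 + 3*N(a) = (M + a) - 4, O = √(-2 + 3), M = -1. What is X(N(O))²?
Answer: 1/676 ≈ 0.0014793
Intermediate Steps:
O = 1 (O = √1 = 1)
N(a) = -8/3 + a/3 (N(a) = -1 + ((-1 + a) - 4)/3 = -1 + (-5 + a)/3 = -1 + (-5/3 + a/3) = -8/3 + a/3)
X(k) = -1/26 (X(k) = 1/(-26) = -1/26)
X(N(O))² = (-1/26)² = 1/676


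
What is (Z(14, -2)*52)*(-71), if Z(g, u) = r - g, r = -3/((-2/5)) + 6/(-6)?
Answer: 27690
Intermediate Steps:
r = 13/2 (r = -3/((-2*⅕)) + 6*(-⅙) = -3/(-⅖) - 1 = -3*(-5/2) - 1 = 15/2 - 1 = 13/2 ≈ 6.5000)
Z(g, u) = 13/2 - g
(Z(14, -2)*52)*(-71) = ((13/2 - 1*14)*52)*(-71) = ((13/2 - 14)*52)*(-71) = -15/2*52*(-71) = -390*(-71) = 27690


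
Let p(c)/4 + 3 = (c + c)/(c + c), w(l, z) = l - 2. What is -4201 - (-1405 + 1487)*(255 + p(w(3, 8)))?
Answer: -24455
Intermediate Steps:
w(l, z) = -2 + l
p(c) = -8 (p(c) = -12 + 4*((c + c)/(c + c)) = -12 + 4*((2*c)/((2*c))) = -12 + 4*((2*c)*(1/(2*c))) = -12 + 4*1 = -12 + 4 = -8)
-4201 - (-1405 + 1487)*(255 + p(w(3, 8))) = -4201 - (-1405 + 1487)*(255 - 8) = -4201 - 82*247 = -4201 - 1*20254 = -4201 - 20254 = -24455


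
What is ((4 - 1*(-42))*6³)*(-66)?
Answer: -655776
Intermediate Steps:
((4 - 1*(-42))*6³)*(-66) = ((4 + 42)*216)*(-66) = (46*216)*(-66) = 9936*(-66) = -655776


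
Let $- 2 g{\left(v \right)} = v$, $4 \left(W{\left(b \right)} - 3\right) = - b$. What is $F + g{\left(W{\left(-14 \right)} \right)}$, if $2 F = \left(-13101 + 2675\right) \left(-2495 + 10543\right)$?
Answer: $- \frac{167816909}{4} \approx -4.1954 \cdot 10^{7}$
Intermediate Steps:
$W{\left(b \right)} = 3 - \frac{b}{4}$ ($W{\left(b \right)} = 3 + \frac{\left(-1\right) b}{4} = 3 - \frac{b}{4}$)
$g{\left(v \right)} = - \frac{v}{2}$
$F = -41954224$ ($F = \frac{\left(-13101 + 2675\right) \left(-2495 + 10543\right)}{2} = \frac{\left(-10426\right) 8048}{2} = \frac{1}{2} \left(-83908448\right) = -41954224$)
$F + g{\left(W{\left(-14 \right)} \right)} = -41954224 - \frac{3 - - \frac{7}{2}}{2} = -41954224 - \frac{3 + \frac{7}{2}}{2} = -41954224 - \frac{13}{4} = - \frac{167816909}{4}$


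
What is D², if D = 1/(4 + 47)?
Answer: 1/2601 ≈ 0.00038447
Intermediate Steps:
D = 1/51 ≈ 0.019608
D² = (1/51)² = 1/2601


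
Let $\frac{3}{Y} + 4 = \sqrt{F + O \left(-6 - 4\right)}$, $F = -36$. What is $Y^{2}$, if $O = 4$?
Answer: $\frac{9}{4 \left(2 - i \sqrt{19}\right)^{2}} \approx -0.0638 + 0.074159 i$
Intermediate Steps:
$Y = \frac{3}{-4 + 2 i \sqrt{19}}$ ($Y = \frac{3}{-4 + \sqrt{-36 + 4 \left(-6 - 4\right)}} = \frac{3}{-4 + \sqrt{-36 + 4 \left(-10\right)}} = \frac{3}{-4 + \sqrt{-36 - 40}} = \frac{3}{-4 + \sqrt{-76}} = \frac{3}{-4 + 2 i \sqrt{19}} \approx -0.13043 - 0.28428 i$)
$Y^{2} = \left(- \frac{3}{23} - \frac{3 i \sqrt{19}}{46}\right)^{2}$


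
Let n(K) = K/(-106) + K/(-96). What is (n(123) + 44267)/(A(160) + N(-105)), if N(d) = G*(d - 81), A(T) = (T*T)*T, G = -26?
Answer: 75072691/6955017856 ≈ 0.010794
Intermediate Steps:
A(T) = T**3 (A(T) = T**2*T = T**3)
n(K) = -101*K/5088 (n(K) = K*(-1/106) + K*(-1/96) = -K/106 - K/96 = -101*K/5088)
N(d) = 2106 - 26*d (N(d) = -26*(d - 81) = -26*(-81 + d) = 2106 - 26*d)
(n(123) + 44267)/(A(160) + N(-105)) = (-101/5088*123 + 44267)/(160**3 + (2106 - 26*(-105))) = (-4141/1696 + 44267)/(4096000 + (2106 + 2730)) = 75072691/(1696*(4096000 + 4836)) = (75072691/1696)/4100836 = (75072691/1696)*(1/4100836) = 75072691/6955017856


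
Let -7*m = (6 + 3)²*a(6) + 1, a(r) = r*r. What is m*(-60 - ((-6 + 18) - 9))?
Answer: 26253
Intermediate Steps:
a(r) = r²
m = -2917/7 (m = -((6 + 3)²*6² + 1)/7 = -(9²*36 + 1)/7 = -(81*36 + 1)/7 = -(2916 + 1)/7 = -⅐*2917 = -2917/7 ≈ -416.71)
m*(-60 - ((-6 + 18) - 9)) = -2917*(-60 - ((-6 + 18) - 9))/7 = -2917*(-60 - (12 - 9))/7 = -2917*(-60 - 1*3)/7 = -2917*(-60 - 3)/7 = -2917/7*(-63) = 26253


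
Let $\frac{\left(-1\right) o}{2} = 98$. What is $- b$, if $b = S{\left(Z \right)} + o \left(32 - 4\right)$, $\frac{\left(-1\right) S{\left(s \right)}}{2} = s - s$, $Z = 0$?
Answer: $5488$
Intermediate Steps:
$o = -196$ ($o = \left(-2\right) 98 = -196$)
$S{\left(s \right)} = 0$ ($S{\left(s \right)} = - 2 \left(s - s\right) = \left(-2\right) 0 = 0$)
$b = -5488$ ($b = 0 - 196 \left(32 - 4\right) = 0 - 5488 = -5488$)
$- b = \left(-1\right) \left(-5488\right) = 5488$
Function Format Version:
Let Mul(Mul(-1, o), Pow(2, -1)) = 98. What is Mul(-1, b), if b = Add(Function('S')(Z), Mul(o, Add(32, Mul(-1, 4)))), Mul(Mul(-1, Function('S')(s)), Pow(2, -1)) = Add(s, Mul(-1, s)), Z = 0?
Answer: 5488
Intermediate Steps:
o = -196 (o = Mul(-2, 98) = -196)
Function('S')(s) = 0 (Function('S')(s) = Mul(-2, Add(s, Mul(-1, s))) = Mul(-2, 0) = 0)
b = -5488 (b = Add(0, Mul(-196, Add(32, Mul(-1, 4)))) = Add(0, Mul(-196, Add(32, -4))) = Add(0, Mul(-196, 28)) = Add(0, -5488) = -5488)
Mul(-1, b) = Mul(-1, -5488) = 5488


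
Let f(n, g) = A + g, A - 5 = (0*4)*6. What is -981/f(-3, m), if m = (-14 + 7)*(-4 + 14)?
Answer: 981/65 ≈ 15.092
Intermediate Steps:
A = 5 (A = 5 + (0*4)*6 = 5 + 0*6 = 5 + 0 = 5)
m = -70 (m = -7*10 = -70)
f(n, g) = 5 + g
-981/f(-3, m) = -981/(5 - 70) = -981/(-65) = -981*(-1/65) = 981/65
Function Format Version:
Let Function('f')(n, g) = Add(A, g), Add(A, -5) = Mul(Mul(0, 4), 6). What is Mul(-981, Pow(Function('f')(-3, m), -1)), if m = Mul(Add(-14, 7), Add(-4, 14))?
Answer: Rational(981, 65) ≈ 15.092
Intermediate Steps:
A = 5 (A = Add(5, Mul(Mul(0, 4), 6)) = Add(5, Mul(0, 6)) = Add(5, 0) = 5)
m = -70 (m = Mul(-7, 10) = -70)
Function('f')(n, g) = Add(5, g)
Mul(-981, Pow(Function('f')(-3, m), -1)) = Mul(-981, Pow(Add(5, -70), -1)) = Mul(-981, Pow(-65, -1)) = Mul(-981, Rational(-1, 65)) = Rational(981, 65)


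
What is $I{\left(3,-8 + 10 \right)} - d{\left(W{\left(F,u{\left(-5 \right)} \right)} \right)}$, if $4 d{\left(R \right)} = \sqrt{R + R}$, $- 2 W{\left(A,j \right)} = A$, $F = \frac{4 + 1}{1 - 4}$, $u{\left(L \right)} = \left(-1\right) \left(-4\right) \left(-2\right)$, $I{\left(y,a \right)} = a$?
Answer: $2 - \frac{\sqrt{15}}{12} \approx 1.6773$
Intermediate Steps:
$u{\left(L \right)} = -8$ ($u{\left(L \right)} = 4 \left(-2\right) = -8$)
$F = - \frac{5}{3}$ ($F = \frac{5}{-3} = 5 \left(- \frac{1}{3}\right) = - \frac{5}{3} \approx -1.6667$)
$W{\left(A,j \right)} = - \frac{A}{2}$
$d{\left(R \right)} = \frac{\sqrt{2} \sqrt{R}}{4}$ ($d{\left(R \right)} = \frac{\sqrt{R + R}}{4} = \frac{\sqrt{2 R}}{4} = \frac{\sqrt{2} \sqrt{R}}{4}$)
$I{\left(3,-8 + 10 \right)} - d{\left(W{\left(F,u{\left(-5 \right)} \right)} \right)} = \left(-8 + 10\right) - \frac{\sqrt{2} \sqrt{\left(- \frac{1}{2}\right) \left(- \frac{5}{3}\right)}}{4} = 2 - \frac{\sqrt{2} \sqrt{\frac{5}{6}}}{4} = 2 - \frac{\sqrt{2} \frac{\sqrt{30}}{6}}{4} = 2 - \frac{\sqrt{15}}{12}$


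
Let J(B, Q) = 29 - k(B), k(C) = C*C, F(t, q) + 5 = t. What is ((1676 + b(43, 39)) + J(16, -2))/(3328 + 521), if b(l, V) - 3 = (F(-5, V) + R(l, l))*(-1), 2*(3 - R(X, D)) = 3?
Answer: 2921/7698 ≈ 0.37945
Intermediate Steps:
F(t, q) = -5 + t
R(X, D) = 3/2 (R(X, D) = 3 - 1/2*3 = 3 - 3/2 = 3/2)
k(C) = C**2
J(B, Q) = 29 - B**2
b(l, V) = 23/2 (b(l, V) = 3 + ((-5 - 5) + 3/2)*(-1) = 3 + (-10 + 3/2)*(-1) = 3 - 17/2*(-1) = 3 + 17/2 = 23/2)
((1676 + b(43, 39)) + J(16, -2))/(3328 + 521) = ((1676 + 23/2) + (29 - 1*16**2))/(3328 + 521) = (3375/2 + (29 - 1*256))/3849 = (3375/2 + (29 - 256))*(1/3849) = (3375/2 - 227)*(1/3849) = (2921/2)*(1/3849) = 2921/7698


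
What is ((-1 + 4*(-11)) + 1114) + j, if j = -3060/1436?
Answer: 383006/359 ≈ 1066.9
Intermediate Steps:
j = -765/359 (j = -3060*1/1436 = -765/359 ≈ -2.1309)
((-1 + 4*(-11)) + 1114) + j = ((-1 + 4*(-11)) + 1114) - 765/359 = ((-1 - 44) + 1114) - 765/359 = (-45 + 1114) - 765/359 = 1069 - 765/359 = 383006/359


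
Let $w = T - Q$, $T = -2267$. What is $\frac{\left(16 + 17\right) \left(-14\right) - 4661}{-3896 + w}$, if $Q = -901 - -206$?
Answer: $\frac{5123}{5468} \approx 0.93691$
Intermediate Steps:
$Q = -695$ ($Q = -901 + 206 = -695$)
$w = -1572$ ($w = -2267 - -695 = -2267 + 695 = -1572$)
$\frac{\left(16 + 17\right) \left(-14\right) - 4661}{-3896 + w} = \frac{\left(16 + 17\right) \left(-14\right) - 4661}{-3896 - 1572} = \frac{33 \left(-14\right) - 4661}{-5468} = \left(-462 - 4661\right) \left(- \frac{1}{5468}\right) = \left(-5123\right) \left(- \frac{1}{5468}\right) = \frac{5123}{5468}$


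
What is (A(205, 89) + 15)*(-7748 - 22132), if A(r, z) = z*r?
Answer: -545608800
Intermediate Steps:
A(r, z) = r*z
(A(205, 89) + 15)*(-7748 - 22132) = (205*89 + 15)*(-7748 - 22132) = (18245 + 15)*(-29880) = 18260*(-29880) = -545608800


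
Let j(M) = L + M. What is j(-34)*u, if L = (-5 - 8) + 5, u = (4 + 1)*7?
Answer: -1470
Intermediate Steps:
u = 35 (u = 5*7 = 35)
L = -8 (L = -13 + 5 = -8)
j(M) = -8 + M
j(-34)*u = (-8 - 34)*35 = -42*35 = -1470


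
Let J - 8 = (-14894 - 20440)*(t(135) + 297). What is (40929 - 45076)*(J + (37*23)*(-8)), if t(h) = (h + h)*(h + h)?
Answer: 10725591782906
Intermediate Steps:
t(h) = 4*h² (t(h) = (2*h)*(2*h) = 4*h²)
J = -2586342790 (J = 8 + (-14894 - 20440)*(4*135² + 297) = 8 - 35334*(4*18225 + 297) = 8 - 35334*(72900 + 297) = 8 - 35334*73197 = 8 - 2586342798 = -2586342790)
(40929 - 45076)*(J + (37*23)*(-8)) = (40929 - 45076)*(-2586342790 + (37*23)*(-8)) = -4147*(-2586342790 + 851*(-8)) = -4147*(-2586342790 - 6808) = -4147*(-2586349598) = 10725591782906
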